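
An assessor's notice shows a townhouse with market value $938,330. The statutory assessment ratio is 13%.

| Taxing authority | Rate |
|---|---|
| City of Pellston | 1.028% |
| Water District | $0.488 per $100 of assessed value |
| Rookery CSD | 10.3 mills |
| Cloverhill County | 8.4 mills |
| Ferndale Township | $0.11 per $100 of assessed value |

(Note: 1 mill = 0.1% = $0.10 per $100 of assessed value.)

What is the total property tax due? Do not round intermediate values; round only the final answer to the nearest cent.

Assessed value = $938,330 × 0.13 = $121,982.9
City of Pellston: $121,982.9 × 0.01028 = $1,253.984212
Water District: $121,982.9 × 0.00488 = $595.276552
Rookery CSD: $121,982.9 × 0.0103 = $1,256.42387
Cloverhill County: $121,982.9 × 0.0084 = $1,024.65636
Ferndale Township: $121,982.9 × 0.0011 = $134.18119
Total = $4,264.522184

$4,264.52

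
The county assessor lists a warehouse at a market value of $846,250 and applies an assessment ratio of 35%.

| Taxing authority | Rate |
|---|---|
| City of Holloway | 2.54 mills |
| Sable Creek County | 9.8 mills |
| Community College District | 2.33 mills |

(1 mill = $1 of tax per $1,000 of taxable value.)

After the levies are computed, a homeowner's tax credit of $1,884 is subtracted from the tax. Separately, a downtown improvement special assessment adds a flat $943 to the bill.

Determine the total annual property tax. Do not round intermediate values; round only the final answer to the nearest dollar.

$3,404

Assessed value = $846,250 × 0.35 = $296,187.5
City of Holloway: $296,187.5 × 0.00254 = $752.31625
Sable Creek County: $296,187.5 × 0.0098 = $2,902.6375
Community College District: $296,187.5 × 0.00233 = $690.116875
Levies subtotal = $4,345.070625
After credit = $4,345.070625 − $1,884 = $2,461.070625
Total = $2,461.070625 + $943 = $3,404.070625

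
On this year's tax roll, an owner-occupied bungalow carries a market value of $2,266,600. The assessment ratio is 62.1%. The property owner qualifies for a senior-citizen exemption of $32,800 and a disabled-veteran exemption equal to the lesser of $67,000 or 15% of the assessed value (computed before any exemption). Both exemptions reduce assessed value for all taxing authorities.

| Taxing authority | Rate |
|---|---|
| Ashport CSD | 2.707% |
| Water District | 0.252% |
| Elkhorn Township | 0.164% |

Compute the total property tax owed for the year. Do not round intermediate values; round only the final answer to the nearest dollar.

Assessed value = $2,266,600 × 0.621 = $1,407,558.6
Disabled-veteran exemption = min($67,000, 15% × $1,407,558.6) = min($67,000, $211,133.79) = $67,000 (dollar cap binds)
Taxable value = $1,407,558.6 − $32,800 − $67,000 = $1,307,758.6
Ashport CSD: $1,307,758.6 × 0.02707 = $35,401.025302
Water District: $1,307,758.6 × 0.00252 = $3,295.551672
Elkhorn Township: $1,307,758.6 × 0.00164 = $2,144.724104
Total = $40,841.301078

$40,841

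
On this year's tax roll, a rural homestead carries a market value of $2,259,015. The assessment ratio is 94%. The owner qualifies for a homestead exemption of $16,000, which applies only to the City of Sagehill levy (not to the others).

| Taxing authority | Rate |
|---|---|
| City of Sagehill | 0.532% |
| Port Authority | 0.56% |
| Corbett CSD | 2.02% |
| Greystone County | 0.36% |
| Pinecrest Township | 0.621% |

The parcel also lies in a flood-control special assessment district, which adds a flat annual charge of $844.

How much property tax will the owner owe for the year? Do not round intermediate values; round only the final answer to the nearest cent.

$87,672.67

Assessed value = $2,259,015 × 0.94 = $2,123,474.1
City of Sagehill: ($2,123,474.1 − $16,000) × 0.00532 = $2,107,474.1 × 0.00532 = $11,211.762212
Port Authority: $2,123,474.1 × 0.0056 = $11,891.45496
Corbett CSD: $2,123,474.1 × 0.0202 = $42,894.17682
Greystone County: $2,123,474.1 × 0.0036 = $7,644.50676
Pinecrest Township: $2,123,474.1 × 0.00621 = $13,186.774161
Levies subtotal = $86,828.674913
Total = $86,828.674913 + $844 = $87,672.674913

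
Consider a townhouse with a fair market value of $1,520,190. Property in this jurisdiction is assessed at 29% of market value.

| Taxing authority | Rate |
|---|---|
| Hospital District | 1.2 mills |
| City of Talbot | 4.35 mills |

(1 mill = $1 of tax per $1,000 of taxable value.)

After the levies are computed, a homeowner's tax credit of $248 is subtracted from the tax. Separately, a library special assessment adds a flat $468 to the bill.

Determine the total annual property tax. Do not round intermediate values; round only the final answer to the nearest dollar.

Assessed value = $1,520,190 × 0.29 = $440,855.1
Hospital District: $440,855.1 × 0.0012 = $529.02612
City of Talbot: $440,855.1 × 0.00435 = $1,917.719685
Levies subtotal = $2,446.745805
After credit = $2,446.745805 − $248 = $2,198.745805
Total = $2,198.745805 + $468 = $2,666.745805

$2,667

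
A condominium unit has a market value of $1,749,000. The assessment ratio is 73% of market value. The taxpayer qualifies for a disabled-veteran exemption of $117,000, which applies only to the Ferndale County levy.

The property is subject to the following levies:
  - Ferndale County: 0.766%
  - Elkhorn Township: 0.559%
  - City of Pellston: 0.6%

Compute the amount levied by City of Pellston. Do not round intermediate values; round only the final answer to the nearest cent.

Assessed value = $1,749,000 × 0.73 = $1,276,770
City of Pellston taxable value = $1,276,770 (exemption does not apply)
City of Pellston levy = $1,276,770 × 0.006 = $7,660.62

$7,660.62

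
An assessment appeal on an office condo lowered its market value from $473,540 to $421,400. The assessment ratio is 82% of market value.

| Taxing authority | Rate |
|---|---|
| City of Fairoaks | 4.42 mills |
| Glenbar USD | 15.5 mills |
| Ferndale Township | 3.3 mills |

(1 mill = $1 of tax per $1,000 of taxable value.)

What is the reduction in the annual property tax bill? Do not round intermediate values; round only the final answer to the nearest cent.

Old assessed value = $473,540 × 0.82 = $388,302.8
New assessed value = $421,400 × 0.82 = $345,548
Combined rate = 0.00442 + 0.0155 + 0.0033 = 0.02322
Old tax = $388,302.8 × 0.02322 = $9,016.391016
New tax = $345,548 × 0.02322 = $8,023.62456
Reduction = $9,016.391016 − $8,023.62456 = $992.766456

$992.77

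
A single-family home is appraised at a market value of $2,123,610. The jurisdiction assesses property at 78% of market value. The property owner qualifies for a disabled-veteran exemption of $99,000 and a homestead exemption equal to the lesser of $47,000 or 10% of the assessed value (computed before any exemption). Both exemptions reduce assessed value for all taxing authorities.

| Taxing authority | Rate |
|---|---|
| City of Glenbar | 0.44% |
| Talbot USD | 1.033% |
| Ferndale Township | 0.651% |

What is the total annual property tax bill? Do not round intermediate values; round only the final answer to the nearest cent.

Assessed value = $2,123,610 × 0.78 = $1,656,415.8
Homestead exemption = min($47,000, 10% × $1,656,415.8) = min($47,000, $165,641.58) = $47,000 (dollar cap binds)
Taxable value = $1,656,415.8 − $99,000 − $47,000 = $1,510,415.8
City of Glenbar: $1,510,415.8 × 0.0044 = $6,645.82952
Talbot USD: $1,510,415.8 × 0.01033 = $15,602.595214
Ferndale Township: $1,510,415.8 × 0.00651 = $9,832.806858
Total = $32,081.231592

$32,081.23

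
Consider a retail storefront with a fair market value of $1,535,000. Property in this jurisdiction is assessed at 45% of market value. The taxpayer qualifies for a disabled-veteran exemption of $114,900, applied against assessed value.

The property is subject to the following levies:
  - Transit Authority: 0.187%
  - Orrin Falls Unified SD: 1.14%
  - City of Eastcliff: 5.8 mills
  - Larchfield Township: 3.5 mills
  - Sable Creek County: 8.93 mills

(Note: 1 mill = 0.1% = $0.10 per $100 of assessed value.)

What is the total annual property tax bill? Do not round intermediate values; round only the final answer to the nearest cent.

Assessed value = $1,535,000 × 0.45 = $690,750
Taxable value = $690,750 − $114,900 = $575,850
Transit Authority: $575,850 × 0.00187 = $1,076.8395
Orrin Falls Unified SD: $575,850 × 0.0114 = $6,564.69
City of Eastcliff: $575,850 × 0.0058 = $3,339.93
Larchfield Township: $575,850 × 0.0035 = $2,015.475
Sable Creek County: $575,850 × 0.00893 = $5,142.3405
Total = $18,139.275

$18,139.28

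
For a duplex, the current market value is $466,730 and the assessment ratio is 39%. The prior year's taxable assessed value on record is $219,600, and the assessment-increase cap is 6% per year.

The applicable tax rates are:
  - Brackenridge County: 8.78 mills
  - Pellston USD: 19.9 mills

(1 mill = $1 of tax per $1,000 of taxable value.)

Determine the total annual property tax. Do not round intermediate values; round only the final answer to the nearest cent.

Uncapped assessed value = $466,730 × 0.39 = $182,024.7
Cap limit = $219,600 × 1.06 = $232,776
Taxable assessed value = min($182,024.7, $232,776) = $182,024.7 (cap does not bind)
Brackenridge County: $182,024.7 × 0.00878 = $1,598.176866
Pellston USD: $182,024.7 × 0.0199 = $3,622.29153
Total = $5,220.468396

$5,220.47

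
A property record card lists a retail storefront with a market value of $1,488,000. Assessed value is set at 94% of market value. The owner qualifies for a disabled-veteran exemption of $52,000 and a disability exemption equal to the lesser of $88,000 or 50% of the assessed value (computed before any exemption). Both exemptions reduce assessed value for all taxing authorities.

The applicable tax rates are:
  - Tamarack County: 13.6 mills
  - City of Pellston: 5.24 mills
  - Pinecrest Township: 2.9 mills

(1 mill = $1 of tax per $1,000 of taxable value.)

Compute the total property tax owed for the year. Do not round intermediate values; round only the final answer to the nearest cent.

$27,364.57

Assessed value = $1,488,000 × 0.94 = $1,398,720
Disability exemption = min($88,000, 50% × $1,398,720) = min($88,000, $699,360) = $88,000 (dollar cap binds)
Taxable value = $1,398,720 − $52,000 − $88,000 = $1,258,720
Tamarack County: $1,258,720 × 0.0136 = $17,118.592
City of Pellston: $1,258,720 × 0.00524 = $6,595.6928
Pinecrest Township: $1,258,720 × 0.0029 = $3,650.288
Total = $27,364.5728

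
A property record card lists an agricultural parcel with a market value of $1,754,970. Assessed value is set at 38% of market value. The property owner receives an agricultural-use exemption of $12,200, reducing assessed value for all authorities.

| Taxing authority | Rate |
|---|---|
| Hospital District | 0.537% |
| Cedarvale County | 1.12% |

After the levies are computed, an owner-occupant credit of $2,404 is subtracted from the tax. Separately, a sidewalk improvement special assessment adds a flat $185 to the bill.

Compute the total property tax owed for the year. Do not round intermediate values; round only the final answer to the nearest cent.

$8,629.19

Assessed value = $1,754,970 × 0.38 = $666,888.6
Taxable value = $666,888.6 − $12,200 = $654,688.6
Hospital District: $654,688.6 × 0.00537 = $3,515.677782
Cedarvale County: $654,688.6 × 0.0112 = $7,332.51232
Levies subtotal = $10,848.190102
After credit = $10,848.190102 − $2,404 = $8,444.190102
Total = $8,444.190102 + $185 = $8,629.190102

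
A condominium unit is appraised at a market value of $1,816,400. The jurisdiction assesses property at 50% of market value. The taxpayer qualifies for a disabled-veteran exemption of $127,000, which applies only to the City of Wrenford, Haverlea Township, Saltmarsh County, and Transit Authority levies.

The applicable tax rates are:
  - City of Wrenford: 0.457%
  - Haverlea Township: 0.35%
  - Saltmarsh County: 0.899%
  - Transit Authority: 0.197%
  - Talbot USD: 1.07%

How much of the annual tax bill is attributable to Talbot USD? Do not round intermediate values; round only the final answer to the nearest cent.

Assessed value = $1,816,400 × 0.5 = $908,200
Talbot USD taxable value = $908,200 (exemption does not apply)
Talbot USD levy = $908,200 × 0.0107 = $9,717.74

$9,717.74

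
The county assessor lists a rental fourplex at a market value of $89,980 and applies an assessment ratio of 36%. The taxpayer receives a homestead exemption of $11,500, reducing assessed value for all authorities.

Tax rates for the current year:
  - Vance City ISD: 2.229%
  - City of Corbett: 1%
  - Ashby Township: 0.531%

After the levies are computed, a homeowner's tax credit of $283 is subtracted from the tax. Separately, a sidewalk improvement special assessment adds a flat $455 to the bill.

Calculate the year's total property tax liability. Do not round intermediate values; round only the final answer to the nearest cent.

Assessed value = $89,980 × 0.36 = $32,392.8
Taxable value = $32,392.8 − $11,500 = $20,892.8
Vance City ISD: $20,892.8 × 0.02229 = $465.700512
City of Corbett: $20,892.8 × 0.01 = $208.928
Ashby Township: $20,892.8 × 0.00531 = $110.940768
Levies subtotal = $785.56928
After credit = $785.56928 − $283 = $502.56928
Total = $502.56928 + $455 = $957.56928

$957.57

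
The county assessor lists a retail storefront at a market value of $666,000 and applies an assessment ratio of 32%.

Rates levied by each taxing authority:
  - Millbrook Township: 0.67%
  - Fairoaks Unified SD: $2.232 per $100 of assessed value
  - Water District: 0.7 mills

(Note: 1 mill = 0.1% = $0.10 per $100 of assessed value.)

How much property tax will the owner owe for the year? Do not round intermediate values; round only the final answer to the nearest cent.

$6,333.93

Assessed value = $666,000 × 0.32 = $213,120
Millbrook Township: $213,120 × 0.0067 = $1,427.904
Fairoaks Unified SD: $213,120 × 0.02232 = $4,756.8384
Water District: $213,120 × 0.0007 = $149.184
Total = $6,333.9264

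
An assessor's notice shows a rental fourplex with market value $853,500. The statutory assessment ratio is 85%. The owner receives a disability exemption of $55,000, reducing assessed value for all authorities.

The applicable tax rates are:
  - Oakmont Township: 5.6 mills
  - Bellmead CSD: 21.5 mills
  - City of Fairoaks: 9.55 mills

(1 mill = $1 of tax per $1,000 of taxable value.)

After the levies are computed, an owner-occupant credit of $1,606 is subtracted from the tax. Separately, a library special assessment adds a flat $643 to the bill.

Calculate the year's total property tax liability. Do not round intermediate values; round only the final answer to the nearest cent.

Assessed value = $853,500 × 0.85 = $725,475
Taxable value = $725,475 − $55,000 = $670,475
Oakmont Township: $670,475 × 0.0056 = $3,754.66
Bellmead CSD: $670,475 × 0.0215 = $14,415.2125
City of Fairoaks: $670,475 × 0.00955 = $6,403.03625
Levies subtotal = $24,572.90875
After credit = $24,572.90875 − $1,606 = $22,966.90875
Total = $22,966.90875 + $643 = $23,609.90875

$23,609.91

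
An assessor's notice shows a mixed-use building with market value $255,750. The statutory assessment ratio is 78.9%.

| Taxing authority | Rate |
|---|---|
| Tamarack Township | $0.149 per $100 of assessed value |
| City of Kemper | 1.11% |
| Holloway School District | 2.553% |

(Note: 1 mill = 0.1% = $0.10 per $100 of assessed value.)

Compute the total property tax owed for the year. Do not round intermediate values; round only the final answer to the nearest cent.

Assessed value = $255,750 × 0.789 = $201,786.75
Tamarack Township: $201,786.75 × 0.00149 = $300.6622575
City of Kemper: $201,786.75 × 0.0111 = $2,239.832925
Holloway School District: $201,786.75 × 0.02553 = $5,151.6157275
Total = $7,692.11091

$7,692.11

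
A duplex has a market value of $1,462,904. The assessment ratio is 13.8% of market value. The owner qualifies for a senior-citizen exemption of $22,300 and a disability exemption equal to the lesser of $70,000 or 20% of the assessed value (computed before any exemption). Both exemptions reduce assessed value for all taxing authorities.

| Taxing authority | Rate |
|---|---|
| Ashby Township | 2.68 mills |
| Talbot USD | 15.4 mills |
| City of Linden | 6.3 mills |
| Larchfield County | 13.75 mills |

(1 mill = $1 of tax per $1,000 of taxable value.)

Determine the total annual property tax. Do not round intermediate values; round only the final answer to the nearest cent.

Assessed value = $1,462,904 × 0.138 = $201,880.752
Disability exemption = min($70,000, 20% × $201,880.752) = min($70,000, $40,376.1504) = $40,376.1504 (percentage binds)
Taxable value = $201,880.752 − $22,300 − $40,376.1504 = $139,204.6016
Ashby Township: $139,204.6016 × 0.00268 = $373.068332288
Talbot USD: $139,204.6016 × 0.0154 = $2,143.75086464
City of Linden: $139,204.6016 × 0.0063 = $876.98899008
Larchfield County: $139,204.6016 × 0.01375 = $1,914.063272
Total = $5,307.871459008

$5,307.87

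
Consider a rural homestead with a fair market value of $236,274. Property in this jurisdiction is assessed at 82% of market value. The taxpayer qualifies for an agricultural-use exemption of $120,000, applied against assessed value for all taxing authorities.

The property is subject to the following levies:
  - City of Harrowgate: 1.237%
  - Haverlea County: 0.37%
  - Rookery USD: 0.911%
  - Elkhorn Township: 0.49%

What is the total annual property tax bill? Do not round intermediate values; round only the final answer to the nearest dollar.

Assessed value = $236,274 × 0.82 = $193,744.68
Taxable value = $193,744.68 − $120,000 = $73,744.68
City of Harrowgate: $73,744.68 × 0.01237 = $912.2216916
Haverlea County: $73,744.68 × 0.0037 = $272.855316
Rookery USD: $73,744.68 × 0.00911 = $671.8140348
Elkhorn Township: $73,744.68 × 0.0049 = $361.348932
Total = $912.2216916 + $272.855316 + $671.8140348 + $361.348932 = $2,218.2399744

$2,218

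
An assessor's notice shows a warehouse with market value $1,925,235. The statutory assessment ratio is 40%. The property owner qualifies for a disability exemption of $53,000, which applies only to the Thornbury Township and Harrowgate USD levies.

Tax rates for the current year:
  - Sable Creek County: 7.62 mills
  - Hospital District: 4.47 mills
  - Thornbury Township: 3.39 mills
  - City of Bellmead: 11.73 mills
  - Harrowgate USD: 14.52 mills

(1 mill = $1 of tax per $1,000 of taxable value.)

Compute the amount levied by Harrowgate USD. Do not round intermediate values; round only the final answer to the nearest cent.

Assessed value = $1,925,235 × 0.4 = $770,094
Harrowgate USD taxable value = $770,094 − $53,000 = $717,094
Harrowgate USD levy = $717,094 × 0.01452 = $10,412.20488

$10,412.20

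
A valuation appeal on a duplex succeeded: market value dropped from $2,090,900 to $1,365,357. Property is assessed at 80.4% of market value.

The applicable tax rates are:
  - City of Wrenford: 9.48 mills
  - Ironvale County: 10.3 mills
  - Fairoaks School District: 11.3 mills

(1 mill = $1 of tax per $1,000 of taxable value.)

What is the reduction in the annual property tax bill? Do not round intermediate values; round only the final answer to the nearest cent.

Old assessed value = $2,090,900 × 0.804 = $1,681,083.6
New assessed value = $1,365,357 × 0.804 = $1,097,747.028
Combined rate = 0.00948 + 0.0103 + 0.0113 = 0.03108
Old tax = $1,681,083.6 × 0.03108 = $52,248.078288
New tax = $1,097,747.028 × 0.03108 = $34,117.97763024
Reduction = $52,248.078288 − $34,117.97763024 = $18,130.10065776

$18,130.10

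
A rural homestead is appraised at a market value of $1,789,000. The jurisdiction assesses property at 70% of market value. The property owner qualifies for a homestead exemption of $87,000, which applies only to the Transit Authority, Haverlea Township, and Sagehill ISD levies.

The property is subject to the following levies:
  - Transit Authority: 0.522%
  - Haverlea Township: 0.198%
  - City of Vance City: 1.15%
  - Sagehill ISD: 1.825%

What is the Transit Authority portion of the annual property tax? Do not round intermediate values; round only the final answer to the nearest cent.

Assessed value = $1,789,000 × 0.7 = $1,252,300
Transit Authority taxable value = $1,252,300 − $87,000 = $1,165,300
Transit Authority levy = $1,165,300 × 0.00522 = $6,082.866

$6,082.87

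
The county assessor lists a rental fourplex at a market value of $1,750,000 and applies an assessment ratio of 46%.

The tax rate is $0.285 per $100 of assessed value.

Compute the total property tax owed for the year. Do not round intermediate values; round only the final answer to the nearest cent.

$2,294.25

Assessed value = $1,750,000 × 0.46 = $805,000
Tax = $805,000 × 0.00285 = $2,294.25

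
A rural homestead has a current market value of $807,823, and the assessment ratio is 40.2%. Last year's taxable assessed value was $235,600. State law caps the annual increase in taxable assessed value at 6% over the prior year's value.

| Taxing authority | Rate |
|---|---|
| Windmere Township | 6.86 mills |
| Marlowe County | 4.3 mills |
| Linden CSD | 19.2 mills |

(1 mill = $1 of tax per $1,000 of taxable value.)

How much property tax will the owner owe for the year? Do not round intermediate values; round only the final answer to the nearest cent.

$7,581.98

Uncapped assessed value = $807,823 × 0.402 = $324,744.846
Cap limit = $235,600 × 1.06 = $249,736
Taxable assessed value = min($324,744.846, $249,736) = $249,736 (cap binds)
Windmere Township: $249,736 × 0.00686 = $1,713.18896
Marlowe County: $249,736 × 0.0043 = $1,073.8648
Linden CSD: $249,736 × 0.0192 = $4,794.9312
Total = $7,581.98496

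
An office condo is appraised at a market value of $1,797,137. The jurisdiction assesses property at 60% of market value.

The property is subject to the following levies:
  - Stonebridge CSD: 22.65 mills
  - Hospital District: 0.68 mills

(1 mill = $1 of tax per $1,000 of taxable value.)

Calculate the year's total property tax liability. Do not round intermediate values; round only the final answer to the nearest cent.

$25,156.32

Assessed value = $1,797,137 × 0.6 = $1,078,282.2
Stonebridge CSD: $1,078,282.2 × 0.02265 = $24,423.09183
Hospital District: $1,078,282.2 × 0.00068 = $733.231896
Total = $24,423.09183 + $733.231896 = $25,156.323726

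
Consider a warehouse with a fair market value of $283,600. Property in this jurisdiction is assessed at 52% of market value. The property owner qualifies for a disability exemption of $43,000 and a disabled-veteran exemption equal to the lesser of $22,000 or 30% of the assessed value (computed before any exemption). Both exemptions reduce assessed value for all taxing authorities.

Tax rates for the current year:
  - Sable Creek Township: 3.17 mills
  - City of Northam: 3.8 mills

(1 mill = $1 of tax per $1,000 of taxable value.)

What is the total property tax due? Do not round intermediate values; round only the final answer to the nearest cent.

Assessed value = $283,600 × 0.52 = $147,472
Disabled-veteran exemption = min($22,000, 30% × $147,472) = min($22,000, $44,241.6) = $22,000 (dollar cap binds)
Taxable value = $147,472 − $43,000 − $22,000 = $82,472
Sable Creek Township: $82,472 × 0.00317 = $261.43624
City of Northam: $82,472 × 0.0038 = $313.3936
Total = $574.82984

$574.83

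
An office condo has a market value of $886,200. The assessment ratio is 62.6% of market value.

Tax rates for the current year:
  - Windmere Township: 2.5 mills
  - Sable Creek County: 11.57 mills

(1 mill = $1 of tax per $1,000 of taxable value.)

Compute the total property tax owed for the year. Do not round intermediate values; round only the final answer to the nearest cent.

$7,805.49

Assessed value = $886,200 × 0.626 = $554,761.2
Windmere Township: $554,761.2 × 0.0025 = $1,386.903
Sable Creek County: $554,761.2 × 0.01157 = $6,418.587084
Total = $1,386.903 + $6,418.587084 = $7,805.490084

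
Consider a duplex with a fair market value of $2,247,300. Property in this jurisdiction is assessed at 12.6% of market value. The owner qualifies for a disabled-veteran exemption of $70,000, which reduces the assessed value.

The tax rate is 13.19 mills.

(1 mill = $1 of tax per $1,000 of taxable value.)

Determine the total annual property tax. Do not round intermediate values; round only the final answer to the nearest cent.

$2,811.58

Assessed value = $2,247,300 × 0.126 = $283,159.8
Taxable value = $283,159.8 − $70,000 = $213,159.8
Tax = $213,159.8 × 0.01319 = $2,811.577762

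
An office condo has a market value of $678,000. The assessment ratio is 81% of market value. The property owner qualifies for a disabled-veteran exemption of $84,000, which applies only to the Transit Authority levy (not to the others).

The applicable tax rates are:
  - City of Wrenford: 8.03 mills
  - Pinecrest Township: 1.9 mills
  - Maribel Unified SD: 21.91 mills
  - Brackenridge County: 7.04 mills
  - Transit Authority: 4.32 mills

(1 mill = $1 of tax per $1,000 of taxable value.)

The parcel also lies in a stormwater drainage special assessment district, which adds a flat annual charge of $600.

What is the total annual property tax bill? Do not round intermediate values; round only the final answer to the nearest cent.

$23,961.70

Assessed value = $678,000 × 0.81 = $549,180
City of Wrenford: $549,180 × 0.00803 = $4,409.9154
Pinecrest Township: $549,180 × 0.0019 = $1,043.442
Maribel Unified SD: $549,180 × 0.02191 = $12,032.5338
Brackenridge County: $549,180 × 0.00704 = $3,866.2272
Transit Authority: ($549,180 − $84,000) × 0.00432 = $465,180 × 0.00432 = $2,009.5776
Levies subtotal = $23,361.696
Total = $23,361.696 + $600 = $23,961.696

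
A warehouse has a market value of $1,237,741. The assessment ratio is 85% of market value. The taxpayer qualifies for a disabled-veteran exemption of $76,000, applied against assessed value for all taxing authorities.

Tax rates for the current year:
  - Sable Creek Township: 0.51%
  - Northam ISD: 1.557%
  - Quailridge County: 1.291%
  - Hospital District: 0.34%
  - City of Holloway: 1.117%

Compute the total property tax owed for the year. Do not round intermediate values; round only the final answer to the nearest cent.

Assessed value = $1,237,741 × 0.85 = $1,052,079.85
Taxable value = $1,052,079.85 − $76,000 = $976,079.85
Sable Creek Township: $976,079.85 × 0.0051 = $4,978.007235
Northam ISD: $976,079.85 × 0.01557 = $15,197.5632645
Quailridge County: $976,079.85 × 0.01291 = $12,601.1908635
Hospital District: $976,079.85 × 0.0034 = $3,318.67149
City of Holloway: $976,079.85 × 0.01117 = $10,902.8119245
Total = $4,978.007235 + $15,197.5632645 + $12,601.1908635 + $3,318.67149 + $10,902.8119245 = $46,998.2447775

$46,998.24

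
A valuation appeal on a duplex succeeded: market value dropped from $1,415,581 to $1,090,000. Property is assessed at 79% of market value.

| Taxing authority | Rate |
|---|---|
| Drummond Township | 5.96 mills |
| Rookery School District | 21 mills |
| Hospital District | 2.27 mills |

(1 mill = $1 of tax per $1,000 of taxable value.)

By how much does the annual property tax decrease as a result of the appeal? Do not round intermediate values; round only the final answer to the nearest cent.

Old assessed value = $1,415,581 × 0.79 = $1,118,308.99
New assessed value = $1,090,000 × 0.79 = $861,100
Combined rate = 0.00596 + 0.021 + 0.00227 = 0.02923
Old tax = $1,118,308.99 × 0.02923 = $32,688.1717777
New tax = $861,100 × 0.02923 = $25,169.953
Reduction = $32,688.1717777 − $25,169.953 = $7,518.2187777

$7,518.22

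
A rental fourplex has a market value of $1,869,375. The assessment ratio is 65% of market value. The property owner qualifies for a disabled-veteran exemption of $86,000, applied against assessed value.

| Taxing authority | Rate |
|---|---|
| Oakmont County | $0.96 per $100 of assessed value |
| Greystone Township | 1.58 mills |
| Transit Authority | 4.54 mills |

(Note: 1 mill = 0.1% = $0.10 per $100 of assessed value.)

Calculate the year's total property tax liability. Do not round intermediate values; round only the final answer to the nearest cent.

$17,749.35

Assessed value = $1,869,375 × 0.65 = $1,215,093.75
Taxable value = $1,215,093.75 − $86,000 = $1,129,093.75
Oakmont County: $1,129,093.75 × 0.0096 = $10,839.3
Greystone Township: $1,129,093.75 × 0.00158 = $1,783.968125
Transit Authority: $1,129,093.75 × 0.00454 = $5,126.085625
Total = $17,749.35375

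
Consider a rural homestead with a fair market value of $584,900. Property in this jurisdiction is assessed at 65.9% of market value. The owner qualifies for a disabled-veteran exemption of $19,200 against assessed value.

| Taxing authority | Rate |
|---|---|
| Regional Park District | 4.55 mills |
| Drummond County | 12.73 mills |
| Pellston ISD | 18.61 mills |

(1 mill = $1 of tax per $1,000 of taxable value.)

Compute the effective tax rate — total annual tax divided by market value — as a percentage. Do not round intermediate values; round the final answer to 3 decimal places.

2.247%

Assessed value = $584,900 × 0.659 = $385,449.1
Taxable value = $385,449.1 − $19,200 = $366,249.1
Regional Park District: $366,249.1 × 0.00455 = $1,666.433405
Drummond County: $366,249.1 × 0.01273 = $4,662.351043
Pellston ISD: $366,249.1 × 0.01861 = $6,815.895751
Total tax = $13,144.680199
Effective rate = $13,144.680199 ÷ $584,900 = 2.247% of market value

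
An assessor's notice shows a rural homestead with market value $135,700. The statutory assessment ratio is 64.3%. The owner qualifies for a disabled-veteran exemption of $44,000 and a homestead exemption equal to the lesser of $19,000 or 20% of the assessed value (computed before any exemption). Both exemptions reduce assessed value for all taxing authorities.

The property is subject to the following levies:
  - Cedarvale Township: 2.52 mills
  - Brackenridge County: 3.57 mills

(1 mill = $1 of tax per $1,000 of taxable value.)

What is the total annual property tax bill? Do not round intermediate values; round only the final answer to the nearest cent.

$157.15

Assessed value = $135,700 × 0.643 = $87,255.1
Homestead exemption = min($19,000, 20% × $87,255.1) = min($19,000, $17,451.02) = $17,451.02 (percentage binds)
Taxable value = $87,255.1 − $44,000 − $17,451.02 = $25,804.08
Cedarvale Township: $25,804.08 × 0.00252 = $65.0262816
Brackenridge County: $25,804.08 × 0.00357 = $92.1205656
Total = $157.1468472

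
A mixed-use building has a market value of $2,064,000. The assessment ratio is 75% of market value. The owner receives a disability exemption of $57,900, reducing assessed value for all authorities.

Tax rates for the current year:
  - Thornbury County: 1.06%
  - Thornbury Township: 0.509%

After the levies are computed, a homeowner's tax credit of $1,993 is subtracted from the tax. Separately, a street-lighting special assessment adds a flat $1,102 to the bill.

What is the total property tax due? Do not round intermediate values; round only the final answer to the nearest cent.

$22,488.67

Assessed value = $2,064,000 × 0.75 = $1,548,000
Taxable value = $1,548,000 − $57,900 = $1,490,100
Thornbury County: $1,490,100 × 0.0106 = $15,795.06
Thornbury Township: $1,490,100 × 0.00509 = $7,584.609
Levies subtotal = $23,379.669
After credit = $23,379.669 − $1,993 = $21,386.669
Total = $21,386.669 + $1,102 = $22,488.669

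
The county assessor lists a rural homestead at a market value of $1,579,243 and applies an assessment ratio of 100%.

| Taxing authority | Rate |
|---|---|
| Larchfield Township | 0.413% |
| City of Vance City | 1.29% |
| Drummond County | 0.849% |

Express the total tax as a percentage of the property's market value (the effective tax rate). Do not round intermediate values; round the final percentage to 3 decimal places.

Assessed value = $1,579,243 × 1 = $1,579,243
Larchfield Township: $1,579,243 × 0.00413 = $6,522.27359
City of Vance City: $1,579,243 × 0.0129 = $20,372.2347
Drummond County: $1,579,243 × 0.00849 = $13,407.77307
Total tax = $40,302.28136
Effective rate = $40,302.28136 ÷ $1,579,243 = 2.552% of market value

2.552%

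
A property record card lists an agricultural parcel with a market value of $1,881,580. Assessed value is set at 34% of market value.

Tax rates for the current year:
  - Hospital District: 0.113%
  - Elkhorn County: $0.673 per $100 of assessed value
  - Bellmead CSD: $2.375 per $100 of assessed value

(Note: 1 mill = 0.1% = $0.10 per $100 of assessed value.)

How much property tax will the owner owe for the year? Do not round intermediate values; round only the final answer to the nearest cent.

Assessed value = $1,881,580 × 0.34 = $639,737.2
Hospital District: $639,737.2 × 0.00113 = $722.903036
Elkhorn County: $639,737.2 × 0.00673 = $4,305.431356
Bellmead CSD: $639,737.2 × 0.02375 = $15,193.7585
Total = $20,222.092892

$20,222.09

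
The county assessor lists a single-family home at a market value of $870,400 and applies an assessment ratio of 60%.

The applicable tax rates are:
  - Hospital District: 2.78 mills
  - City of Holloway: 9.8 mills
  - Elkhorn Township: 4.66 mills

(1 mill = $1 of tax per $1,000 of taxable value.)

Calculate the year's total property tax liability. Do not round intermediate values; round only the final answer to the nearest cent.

$9,003.42

Assessed value = $870,400 × 0.6 = $522,240
Hospital District: $522,240 × 0.00278 = $1,451.8272
City of Holloway: $522,240 × 0.0098 = $5,117.952
Elkhorn Township: $522,240 × 0.00466 = $2,433.6384
Total = $1,451.8272 + $5,117.952 + $2,433.6384 = $9,003.4176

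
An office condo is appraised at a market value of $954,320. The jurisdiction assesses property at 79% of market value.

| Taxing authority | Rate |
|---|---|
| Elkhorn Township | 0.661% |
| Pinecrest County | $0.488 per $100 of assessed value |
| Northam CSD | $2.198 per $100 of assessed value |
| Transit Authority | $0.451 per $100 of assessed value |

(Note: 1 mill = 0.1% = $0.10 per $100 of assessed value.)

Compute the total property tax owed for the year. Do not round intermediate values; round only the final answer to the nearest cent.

Assessed value = $954,320 × 0.79 = $753,912.8
Elkhorn Township: $753,912.8 × 0.00661 = $4,983.363608
Pinecrest County: $753,912.8 × 0.00488 = $3,679.094464
Northam CSD: $753,912.8 × 0.02198 = $16,571.003344
Transit Authority: $753,912.8 × 0.00451 = $3,400.146728
Total = $28,633.608144

$28,633.61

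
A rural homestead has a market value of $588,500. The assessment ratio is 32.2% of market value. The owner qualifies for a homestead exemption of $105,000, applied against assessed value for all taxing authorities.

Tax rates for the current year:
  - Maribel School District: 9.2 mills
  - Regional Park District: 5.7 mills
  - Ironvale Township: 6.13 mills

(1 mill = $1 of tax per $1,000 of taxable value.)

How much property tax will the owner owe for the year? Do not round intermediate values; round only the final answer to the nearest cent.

Assessed value = $588,500 × 0.322 = $189,497
Taxable value = $189,497 − $105,000 = $84,497
Maribel School District: $84,497 × 0.0092 = $777.3724
Regional Park District: $84,497 × 0.0057 = $481.6329
Ironvale Township: $84,497 × 0.00613 = $517.96661
Total = $777.3724 + $481.6329 + $517.96661 = $1,776.97191

$1,776.97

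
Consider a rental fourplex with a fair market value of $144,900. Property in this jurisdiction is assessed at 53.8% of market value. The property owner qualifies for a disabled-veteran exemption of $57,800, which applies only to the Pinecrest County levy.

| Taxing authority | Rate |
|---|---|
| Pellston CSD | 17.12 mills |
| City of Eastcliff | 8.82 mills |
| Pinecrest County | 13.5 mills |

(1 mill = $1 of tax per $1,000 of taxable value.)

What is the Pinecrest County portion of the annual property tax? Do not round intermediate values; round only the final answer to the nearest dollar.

Assessed value = $144,900 × 0.538 = $77,956.2
Pinecrest County taxable value = $77,956.2 − $57,800 = $20,156.2
Pinecrest County levy = $20,156.2 × 0.0135 = $272.1087

$272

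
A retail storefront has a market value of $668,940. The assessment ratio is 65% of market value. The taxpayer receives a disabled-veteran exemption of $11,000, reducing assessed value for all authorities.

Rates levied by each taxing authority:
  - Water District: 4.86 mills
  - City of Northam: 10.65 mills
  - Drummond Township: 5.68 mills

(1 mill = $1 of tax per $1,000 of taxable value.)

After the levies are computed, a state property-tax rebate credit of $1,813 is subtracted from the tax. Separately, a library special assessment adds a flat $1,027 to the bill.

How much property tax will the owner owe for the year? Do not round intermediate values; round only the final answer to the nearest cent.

Assessed value = $668,940 × 0.65 = $434,811
Taxable value = $434,811 − $11,000 = $423,811
Water District: $423,811 × 0.00486 = $2,059.72146
City of Northam: $423,811 × 0.01065 = $4,513.58715
Drummond Township: $423,811 × 0.00568 = $2,407.24648
Levies subtotal = $8,980.55509
After credit = $8,980.55509 − $1,813 = $7,167.55509
Total = $7,167.55509 + $1,027 = $8,194.55509

$8,194.56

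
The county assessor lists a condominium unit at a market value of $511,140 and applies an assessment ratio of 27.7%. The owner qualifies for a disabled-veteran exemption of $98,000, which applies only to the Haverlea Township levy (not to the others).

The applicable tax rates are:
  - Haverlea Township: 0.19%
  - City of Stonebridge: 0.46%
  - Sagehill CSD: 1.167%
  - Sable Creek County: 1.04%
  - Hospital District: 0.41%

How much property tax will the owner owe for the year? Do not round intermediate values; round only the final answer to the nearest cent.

Assessed value = $511,140 × 0.277 = $141,585.78
Haverlea Township: ($141,585.78 − $98,000) × 0.0019 = $43,585.78 × 0.0019 = $82.812982
City of Stonebridge: $141,585.78 × 0.0046 = $651.294588
Sagehill CSD: $141,585.78 × 0.01167 = $1,652.3060526
Sable Creek County: $141,585.78 × 0.0104 = $1,472.492112
Hospital District: $141,585.78 × 0.0041 = $580.501698
Total = $4,439.4074326

$4,439.41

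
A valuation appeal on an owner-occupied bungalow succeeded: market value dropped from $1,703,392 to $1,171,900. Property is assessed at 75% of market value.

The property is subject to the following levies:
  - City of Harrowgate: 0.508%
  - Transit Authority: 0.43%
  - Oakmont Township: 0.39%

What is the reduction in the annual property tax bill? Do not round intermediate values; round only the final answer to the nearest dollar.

$5,294

Old assessed value = $1,703,392 × 0.75 = $1,277,544
New assessed value = $1,171,900 × 0.75 = $878,925
Combined rate = 0.00508 + 0.0043 + 0.0039 = 0.01328
Old tax = $1,277,544 × 0.01328 = $16,965.78432
New tax = $878,925 × 0.01328 = $11,672.124
Reduction = $16,965.78432 − $11,672.124 = $5,293.66032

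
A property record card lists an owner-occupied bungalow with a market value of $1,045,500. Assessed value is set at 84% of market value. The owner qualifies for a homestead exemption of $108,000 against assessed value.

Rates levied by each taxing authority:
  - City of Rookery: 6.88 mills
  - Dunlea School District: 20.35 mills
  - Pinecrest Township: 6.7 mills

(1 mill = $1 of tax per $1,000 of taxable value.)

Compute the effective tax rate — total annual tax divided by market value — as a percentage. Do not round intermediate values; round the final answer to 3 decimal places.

Assessed value = $1,045,500 × 0.84 = $878,220
Taxable value = $878,220 − $108,000 = $770,220
City of Rookery: $770,220 × 0.00688 = $5,299.1136
Dunlea School District: $770,220 × 0.02035 = $15,673.977
Pinecrest Township: $770,220 × 0.0067 = $5,160.474
Total tax = $26,133.5646
Effective rate = $26,133.5646 ÷ $1,045,500 = 2.500% of market value

2.500%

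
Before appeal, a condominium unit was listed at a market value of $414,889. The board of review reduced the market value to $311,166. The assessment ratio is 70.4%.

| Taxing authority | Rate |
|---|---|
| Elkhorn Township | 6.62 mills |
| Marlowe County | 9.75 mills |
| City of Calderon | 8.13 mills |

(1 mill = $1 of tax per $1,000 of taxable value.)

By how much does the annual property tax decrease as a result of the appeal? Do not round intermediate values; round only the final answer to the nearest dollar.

$1,789

Old assessed value = $414,889 × 0.704 = $292,081.856
New assessed value = $311,166 × 0.704 = $219,060.864
Combined rate = 0.00662 + 0.00975 + 0.00813 = 0.0245
Old tax = $292,081.856 × 0.0245 = $7,156.005472
New tax = $219,060.864 × 0.0245 = $5,366.991168
Reduction = $7,156.005472 − $5,366.991168 = $1,789.014304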